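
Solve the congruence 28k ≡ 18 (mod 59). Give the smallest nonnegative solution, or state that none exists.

47

gcd(59, 28) = 1.
1 divides 18, so solutions exist.
By Bézout, 28*(19) + 59*(-9) = 1.
So 28*(19) ≡ 1 (mod 59); multiply by 18: k ≡ 342 (mod 59).
Smallest nonnegative: k = 342 mod 59 = 47.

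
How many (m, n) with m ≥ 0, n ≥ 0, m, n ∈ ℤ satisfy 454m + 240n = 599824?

gcd(454, 240):
  454 = 1·240 + 214
  240 = 1·214 + 26
  214 = 8·26 + 6
  26 = 4·6 + 2
  6 = 3·2
so gcd(454, 240) = 2.
Back-substitute for Bézout coefficients:
  2 = 26 - 4·6
  ... = 454·(-37) + 240·(70)
Scale by 299912: one solution is (-11096744, 20993840). Reduce m mod 120: (16, 2469).
General: m = 16 + 120t, n = 2469 - 227t.
m ≥ 0 ⇒ t ≥ 0; n ≥ 0 ⇒ t ≤ 10. So t ∈ [0, 10]: 11 solutions.

11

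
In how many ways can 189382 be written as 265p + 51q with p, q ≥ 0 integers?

14

gcd(265, 51) = 1.
By Bézout, 265*(-5) + 51*(26) = 1.
One solution: (7, 3677).
General: p = 7 + 51t, q = 3677 - 265t.
p ≥ 0 ⇒ t ≥ 0; q ≥ 0 ⇒ t ≤ 13. So t ∈ [0, 13]: 14 solutions.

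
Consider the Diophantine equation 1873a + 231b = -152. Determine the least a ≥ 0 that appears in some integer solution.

gcd(1873, 231) = 1.
1 divides -152, so solutions exist.
By Bézout, 1873×(37) + 231×(-300) = 1.
Scale by -152/1 = -152: (a₀, b₀) = (-5624, 45600).
General solution: a = -5624 + 231t, b = 45600 - 1873t for integer t.
a ≥ 0: smallest is -5624 mod 231 = 151 (at t = 25), with b = -1225.

151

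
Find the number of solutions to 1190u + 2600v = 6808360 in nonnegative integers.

22

gcd(2600, 1190) = 10  (2600 = 2*1190 + 220, 1190 = 5*220 + 90, 220 = 2*90 + 40, 90 = 2*40 + 10, 40 = 4*10).
Back-substituting, 1190*(59) + 2600*(-27) = 10.
Scale by 680836: one solution is (40169324, -18382572). Reduce u mod 260: (104, 2571).
General: u = 104 + 260t, v = 2571 - 119t.
u ≥ 0 ⇒ t ≥ 0; v ≥ 0 ⇒ t ≤ 21. So t ∈ [0, 21]: 22 solutions.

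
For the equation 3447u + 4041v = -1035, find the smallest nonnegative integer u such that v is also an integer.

gcd(4041, 3447) = 9.
9 divides -1035, so solutions exist.
By Bézout, 3447·(34) + 4041·(-29) = 9.
Scale by -1035/9 = -115: (u₀, v₀) = (-3910, 3335).
General solution: u = -3910 + 449t, v = 3335 - 383t for integer t.
u ≥ 0: smallest is -3910 mod 449 = 131 (at t = 9), with v = -112.

131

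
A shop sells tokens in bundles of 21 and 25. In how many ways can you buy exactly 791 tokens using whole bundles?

1

Need nonnegative integers with 21j + 25k = 791.
gcd(21, 25) = 1, and 21·(6) + 25·(-5) = 1.
So (j₀, k₀) = (4746, -3955); general j = 4746 + 25t, k = -3955 - 21t.
j ≥ 0 ⇒ t ≥ -189; k ≥ 0 ⇒ t ≤ -189. That's 1 value of t.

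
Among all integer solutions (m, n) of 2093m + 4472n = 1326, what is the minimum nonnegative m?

gcd(4472, 2093) = 13  (4472 = 2·2093 + 286, 2093 = 7·286 + 91, 286 = 3·91 + 13, 91 = 7·13).
13 divides 1326, so solutions exist.
Back-substituting, 2093·(-47) + 4472·(22) = 13.
Scale by 1326/13 = 102: (m₀, n₀) = (-4794, 2244).
General solution: m = -4794 + 344t, n = 2244 - 161t for integer t.
m ≥ 0: smallest is -4794 mod 344 = 22 (at t = 14), with n = -10.

22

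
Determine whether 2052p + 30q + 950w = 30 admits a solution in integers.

yes

gcd(2052, 30) = 6  (2052 = 68×30 + 12, 30 = 2×12 + 6, 12 = 2×6).
gcd(6, 950) = 2.
2 divides 30, so integer solutions exist.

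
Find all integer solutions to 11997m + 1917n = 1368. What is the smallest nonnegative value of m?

26

gcd(11997, 1917):
  11997 = 6·1917 + 495
  1917 = 3·495 + 432
  495 = 1·432 + 63
  432 = 6·63 + 54
  63 = 1·54 + 9
  54 = 6·9
so gcd(11997, 1917) = 9.
9 divides 1368, so solutions exist.
Back-substitute for Bézout coefficients:
  9 = 63 - 1·54
  ... = 11997·(31) + 1917·(-194)
Scale by 1368/9 = 152: (m₀, n₀) = (4712, -29488).
General solution: m = 4712 + 213t, n = -29488 - 1333t for integer t.
m ≥ 0: smallest is 4712 mod 213 = 26 (at t = -22), with n = -162.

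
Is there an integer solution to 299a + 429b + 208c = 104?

yes

gcd(429, 299) = 13.
gcd(13, 208) = 13.
13 divides 104, so integer solutions exist.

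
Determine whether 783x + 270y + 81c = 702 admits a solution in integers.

yes

gcd(783, 270) = 27  (783 = 2·270 + 243, 270 = 1·243 + 27, 243 = 9·27).
gcd(27, 81) = 27.
27 divides 702, so integer solutions exist.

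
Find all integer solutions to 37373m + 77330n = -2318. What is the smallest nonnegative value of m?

gcd(77330, 37373) = 19  (77330 = 2·37373 + 2584, 37373 = 14·2584 + 1197, 2584 = 2·1197 + 190, 1197 = 6·190 + 57, 190 = 3·57 + 19, 57 = 3·19).
19 divides -2318, so solutions exist.
Back-substituting, 37373·(-1227) + 77330·(593) = 19.
Scale by -2318/19 = -122: (m₀, n₀) = (149694, -72346).
General solution: m = 149694 + 4070t, n = -72346 - 1967t for integer t.
m ≥ 0: smallest is 149694 mod 4070 = 3174 (at t = -36), with n = -1534.

3174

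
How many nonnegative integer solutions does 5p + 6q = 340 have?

12

gcd(6, 5) = 1  (6 = 1×5 + 1, 5 = 5×1).
Back-substituting, 5×(-1) + 6×(1) = 1.
Scale by 340: one solution is (-340, 340). Reduce p mod 6: (2, 55).
General: p = 2 + 6t, q = 55 - 5t.
p ≥ 0 ⇒ t ≥ 0; q ≥ 0 ⇒ t ≤ 11. So t ∈ [0, 11]: 12 solutions.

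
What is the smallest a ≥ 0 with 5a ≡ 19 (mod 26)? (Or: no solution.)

9

gcd(26, 5) = 1.
1 divides 19, so solutions exist.
By Bézout, 5·(-5) + 26·(1) = 1.
So 5·(-5) ≡ 1 (mod 26); multiply by 19: a ≡ -95 (mod 26).
Smallest nonnegative: a = -95 mod 26 = 9.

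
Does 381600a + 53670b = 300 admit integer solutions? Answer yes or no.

gcd(381600, 53670) = 30  (381600 = 7·53670 + 5910, 53670 = 9·5910 + 480, 5910 = 12·480 + 150, 480 = 3·150 + 30, 150 = 5·30).
30 divides 300, so integer solutions exist.

yes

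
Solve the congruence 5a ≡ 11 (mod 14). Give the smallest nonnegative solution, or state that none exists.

gcd(14, 5) = 1  (14 = 2×5 + 4, 5 = 1×4 + 1, 4 = 4×1).
1 divides 11, so solutions exist.
Back-substituting, 5×(3) + 14×(-1) = 1.
So 5×(3) ≡ 1 (mod 14); multiply by 11: a ≡ 33 (mod 14).
Smallest nonnegative: a = 33 mod 14 = 5.

5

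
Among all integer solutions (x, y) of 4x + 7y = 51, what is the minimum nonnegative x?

gcd(7, 4):
  7 = 1*4 + 3
  4 = 1*3 + 1
  3 = 3*1
so gcd(7, 4) = 1.
1 divides 51, so solutions exist.
Back-substitute for Bézout coefficients:
  1 = 4 - 1*3
  ... = 4*(2) + 7*(-1)
Scale by 51/1 = 51: (x₀, y₀) = (102, -51).
General solution: x = 102 + 7t, y = -51 - 4t for integer t.
x ≥ 0: smallest is 102 mod 7 = 4 (at t = -14), with y = 5.

4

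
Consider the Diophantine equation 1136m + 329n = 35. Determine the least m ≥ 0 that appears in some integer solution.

210

gcd(1136, 329):
  1136 = 3*329 + 149
  329 = 2*149 + 31
  149 = 4*31 + 25
  31 = 1*25 + 6
  25 = 4*6 + 1
  6 = 6*1
so gcd(1136, 329) = 1.
1 divides 35, so solutions exist.
Back-substitute for Bézout coefficients:
  1 = 25 - 4*6
  ... = 1136*(53) + 329*(-183)
Scale by 35/1 = 35: (m₀, n₀) = (1855, -6405).
General solution: m = 1855 + 329t, n = -6405 - 1136t for integer t.
m ≥ 0: smallest is 1855 mod 329 = 210 (at t = -5), with n = -725.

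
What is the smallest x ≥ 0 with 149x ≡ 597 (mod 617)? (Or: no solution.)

gcd(617, 149):
  617 = 4*149 + 21
  149 = 7*21 + 2
  21 = 10*2 + 1
  2 = 2*1
so gcd(617, 149) = 1.
1 divides 597, so solutions exist.
Back-substitute for Bézout coefficients:
  1 = 21 - 10*2
  ... = 149*(-294) + 617*(71)
So 149*(-294) ≡ 1 (mod 617); multiply by 597: x ≡ -175518 (mod 617).
Smallest nonnegative: x = -175518 mod 617 = 327.

327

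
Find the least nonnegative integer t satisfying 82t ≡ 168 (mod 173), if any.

gcd(173, 82):
  173 = 2×82 + 9
  82 = 9×9 + 1
  9 = 9×1
so gcd(173, 82) = 1.
1 divides 168, so solutions exist.
Back-substitute for Bézout coefficients:
  1 = 82 - 9×9
  ... = 82×(19) + 173×(-9)
So 82×(19) ≡ 1 (mod 173); multiply by 168: t ≡ 3192 (mod 173).
Smallest nonnegative: t = 3192 mod 173 = 78.

78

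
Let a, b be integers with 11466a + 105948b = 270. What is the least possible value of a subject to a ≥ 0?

gcd(105948, 11466):
  105948 = 9·11466 + 2754
  11466 = 4·2754 + 450
  2754 = 6·450 + 54
  450 = 8·54 + 18
  54 = 3·18
so gcd(105948, 11466) = 18.
18 divides 270, so solutions exist.
Back-substitute for Bézout coefficients:
  18 = 450 - 8·54
  ... = 11466·(1885) + 105948·(-204)
Scale by 270/18 = 15: (a₀, b₀) = (28275, -3060).
General solution: a = 28275 + 5886t, b = -3060 - 637t for integer t.
a ≥ 0: smallest is 28275 mod 5886 = 4731 (at t = -4), with b = -512.

4731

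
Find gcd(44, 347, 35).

1

gcd(347, 44):
  347 = 7×44 + 39
  44 = 1×39 + 5
  39 = 7×5 + 4
  5 = 1×4 + 1
  4 = 4×1
so gcd(347, 44) = 1.
gcd(1, 35) = 1.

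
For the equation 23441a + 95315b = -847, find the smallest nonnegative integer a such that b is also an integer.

gcd(95315, 23441):
  95315 = 4*23441 + 1551
  23441 = 15*1551 + 176
  1551 = 8*176 + 143
  176 = 1*143 + 33
  143 = 4*33 + 11
  33 = 3*11
so gcd(95315, 23441) = 11.
11 divides -847, so solutions exist.
Back-substitute for Bézout coefficients:
  11 = 143 - 4*33
  ... = 23441*(-2704) + 95315*(665)
Scale by -847/11 = -77: (a₀, b₀) = (208208, -51205).
General solution: a = 208208 + 8665t, b = -51205 - 2131t for integer t.
a ≥ 0: smallest is 208208 mod 8665 = 248 (at t = -24), with b = -61.

248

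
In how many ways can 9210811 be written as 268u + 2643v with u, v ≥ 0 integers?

gcd(2643, 268) = 1  (2643 = 9*268 + 231, 268 = 1*231 + 37, 231 = 6*37 + 9, 37 = 4*9 + 1, 9 = 9*1).
Back-substituting, 268*(286) + 2643*(-29) = 1.
Scale by 9210811: one solution is (2634291946, -267113519). Reduce u mod 2643: (631, 3421).
General: u = 631 + 2643t, v = 3421 - 268t.
u ≥ 0 ⇒ t ≥ 0; v ≥ 0 ⇒ t ≤ 12. So t ∈ [0, 12]: 13 solutions.

13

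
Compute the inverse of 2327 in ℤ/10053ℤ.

gcd(10053, 2327):
  10053 = 4×2327 + 745
  2327 = 3×745 + 92
  745 = 8×92 + 9
  92 = 10×9 + 2
  9 = 4×2 + 1
  2 = 2×1
so gcd(10053, 2327) = 1.
Back-substitute for Bézout coefficients:
  1 = 9 - 4×2
  ... = 2327×(-4480) + 10053×(1037)
So 2327×-4480 ≡ 1 (mod 10053), and -4480 mod 10053 = 5573.

5573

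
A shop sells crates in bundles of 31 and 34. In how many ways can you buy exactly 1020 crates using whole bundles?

Need nonnegative integers with 31j + 34k = 1020.
gcd(31, 34) = 1, and 31·(11) + 34·(-10) = 1.
So (j₀, k₀) = (11220, -10200); general j = 11220 + 34t, k = -10200 - 31t.
j ≥ 0 ⇒ t ≥ -330; k ≥ 0 ⇒ t ≤ -330. That's 1 value of t.

1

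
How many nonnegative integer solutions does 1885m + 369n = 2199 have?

gcd(1885, 369):
  1885 = 5×369 + 40
  369 = 9×40 + 9
  40 = 4×9 + 4
  9 = 2×4 + 1
  4 = 4×1
so gcd(1885, 369) = 1.
Back-substitute for Bézout coefficients:
  1 = 9 - 2×4
  ... = 1885×(-83) + 369×(424)
Scale by 2199: one solution is (-182517, 932376). Reduce m mod 369: (138, -699).
General: m = 138 + 369t, n = -699 - 1885t.
m ≥ 0 ⇒ t ≥ 0; n ≥ 0 ⇒ t ≤ -1. So t ∈ [0, -1]: 0 solutions.

0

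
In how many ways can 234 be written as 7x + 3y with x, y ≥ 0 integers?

12

gcd(7, 3):
  7 = 2·3 + 1
  3 = 3·1
so gcd(7, 3) = 1.
Back-substitute for Bézout coefficients:
  1 = 7 - 2·3
  ... = 7·(1) + 3·(-2)
Scale by 234: one solution is (234, -468). Reduce x mod 3: (0, 78).
General: x = 0 + 3t, y = 78 - 7t.
x ≥ 0 ⇒ t ≥ 0; y ≥ 0 ⇒ t ≤ 11. So t ∈ [0, 11]: 12 solutions.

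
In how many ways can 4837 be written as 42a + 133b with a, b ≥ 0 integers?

6

gcd(133, 42):
  133 = 3*42 + 7
  42 = 6*7
so gcd(133, 42) = 7.
Back-substitute for Bézout coefficients:
  7 = 133 - 3*42
  ... = 42*(-3) + 133*(1)
Scale by 691: one solution is (-2073, 691). Reduce a mod 19: (17, 31).
General: a = 17 + 19t, b = 31 - 6t.
a ≥ 0 ⇒ t ≥ 0; b ≥ 0 ⇒ t ≤ 5. So t ∈ [0, 5]: 6 solutions.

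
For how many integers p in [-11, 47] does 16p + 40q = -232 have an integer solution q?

11

gcd(40, 16):
  40 = 2*16 + 8
  16 = 2*8
so gcd(40, 16) = 8.
Back-substitute for Bézout coefficients:
  8 = 40 - 2*16
  ... = 16*(-2) + 40*(1)
Scale by -29: particular solution (58, -29); reduce p mod 5: (3, -7).
General solution: p = 3 + 5t, q = -7 - 2t for integer t.
-11 ≤ 3 + 5t ≤ 47 gives t ∈ [-2, 8], which is 11 values.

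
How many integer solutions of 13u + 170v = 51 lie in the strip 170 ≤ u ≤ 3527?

gcd(170, 13) = 1.
By Bézout, 13·(-13) + 170·(1) = 1.
Particular solution: (17, -1).
General solution: u = 17 + 170t, v = -1 - 13t for integer t.
170 ≤ 17 + 170t ≤ 3527 gives t ∈ [1, 20], which is 20 values.

20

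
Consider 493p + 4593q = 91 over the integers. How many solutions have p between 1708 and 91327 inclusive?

gcd(4593, 493):
  4593 = 9*493 + 156
  493 = 3*156 + 25
  156 = 6*25 + 6
  25 = 4*6 + 1
  6 = 6*1
so gcd(4593, 493) = 1.
Back-substitute for Bézout coefficients:
  1 = 25 - 4*6
  ... = 493*(736) + 4593*(-79)
Scale by 91: particular solution (66976, -7189); reduce p mod 4593: (2674, -287).
General solution: p = 2674 + 4593t, q = -287 - 493t for integer t.
1708 ≤ 2674 + 4593t ≤ 91327 gives t ∈ [0, 19], which is 20 values.

20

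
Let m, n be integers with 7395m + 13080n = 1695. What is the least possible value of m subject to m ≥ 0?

gcd(13080, 7395):
  13080 = 1×7395 + 5685
  7395 = 1×5685 + 1710
  5685 = 3×1710 + 555
  1710 = 3×555 + 45
  555 = 12×45 + 15
  45 = 3×15
so gcd(13080, 7395) = 15.
15 divides 1695, so solutions exist.
Back-substitute for Bézout coefficients:
  15 = 555 - 12×45
  ... = 7395×(-283) + 13080×(160)
Scale by 1695/15 = 113: (m₀, n₀) = (-31979, 18080).
General solution: m = -31979 + 872t, n = 18080 - 493t for integer t.
m ≥ 0: smallest is -31979 mod 872 = 285 (at t = 37), with n = -161.

285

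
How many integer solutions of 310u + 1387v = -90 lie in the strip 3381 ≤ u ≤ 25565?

gcd(1387, 310) = 1.
By Bézout, 310*(434) + 1387*(-97) = 1.
Particular solution: (1163, -260).
General solution: u = 1163 + 1387t, v = -260 - 310t for integer t.
3381 ≤ 1163 + 1387t ≤ 25565 gives t ∈ [2, 17], which is 16 values.

16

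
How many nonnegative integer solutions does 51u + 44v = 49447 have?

gcd(51, 44) = 1  (51 = 1×44 + 7, 44 = 6×7 + 2, 7 = 3×2 + 1, 2 = 2×1).
Back-substituting, 51×(19) + 44×(-22) = 1.
Scale by 49447: one solution is (939493, -1087834). Reduce u mod 44: (5, 1118).
General: u = 5 + 44t, v = 1118 - 51t.
u ≥ 0 ⇒ t ≥ 0; v ≥ 0 ⇒ t ≤ 21. So t ∈ [0, 21]: 22 solutions.

22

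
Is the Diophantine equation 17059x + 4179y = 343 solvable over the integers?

yes

gcd(17059, 4179) = 7  (17059 = 4·4179 + 343, 4179 = 12·343 + 63, 343 = 5·63 + 28, 63 = 2·28 + 7, 28 = 4·7).
7 divides 343, so integer solutions exist.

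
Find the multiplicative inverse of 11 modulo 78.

gcd(78, 11):
  78 = 7·11 + 1
  11 = 11·1
so gcd(78, 11) = 1.
Back-substitute for Bézout coefficients:
  1 = 78 - 7·11
  ... = 11·(-7) + 78·(1)
So 11·-7 ≡ 1 (mod 78), and -7 mod 78 = 71.

71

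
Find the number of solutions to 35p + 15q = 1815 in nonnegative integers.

gcd(35, 15):
  35 = 2·15 + 5
  15 = 3·5
so gcd(35, 15) = 5.
Back-substitute for Bézout coefficients:
  5 = 35 - 2·15
  ... = 35·(1) + 15·(-2)
Scale by 363: one solution is (363, -726). Reduce p mod 3: (0, 121).
General: p = 0 + 3t, q = 121 - 7t.
p ≥ 0 ⇒ t ≥ 0; q ≥ 0 ⇒ t ≤ 17. So t ∈ [0, 17]: 18 solutions.

18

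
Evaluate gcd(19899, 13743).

gcd(19899, 13743):
  19899 = 1*13743 + 6156
  13743 = 2*6156 + 1431
  6156 = 4*1431 + 432
  1431 = 3*432 + 135
  432 = 3*135 + 27
  135 = 5*27
so gcd(19899, 13743) = 27.

27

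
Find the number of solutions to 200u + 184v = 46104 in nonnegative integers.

gcd(200, 184):
  200 = 1×184 + 16
  184 = 11×16 + 8
  16 = 2×8
so gcd(200, 184) = 8.
Back-substitute for Bézout coefficients:
  8 = 184 - 11×16
  ... = 200×(-11) + 184×(12)
Scale by 5763: one solution is (-63393, 69156). Reduce u mod 23: (18, 231).
General: u = 18 + 23t, v = 231 - 25t.
u ≥ 0 ⇒ t ≥ 0; v ≥ 0 ⇒ t ≤ 9. So t ∈ [0, 9]: 10 solutions.

10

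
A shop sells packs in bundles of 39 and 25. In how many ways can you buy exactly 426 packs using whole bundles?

1

Need nonnegative integers with 39j + 25k = 426.
gcd(39, 25) = 1, and 39·(9) + 25·(-14) = 1.
So (j₀, k₀) = (3834, -5964); general j = 3834 + 25t, k = -5964 - 39t.
j ≥ 0 ⇒ t ≥ -153; k ≥ 0 ⇒ t ≤ -153. That's 1 value of t.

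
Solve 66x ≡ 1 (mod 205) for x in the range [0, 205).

gcd(205, 66):
  205 = 3·66 + 7
  66 = 9·7 + 3
  7 = 2·3 + 1
  3 = 3·1
so gcd(205, 66) = 1.
Back-substitute for Bézout coefficients:
  1 = 7 - 2·3
  ... = 66·(-59) + 205·(19)
So 66·-59 ≡ 1 (mod 205), and -59 mod 205 = 146.

146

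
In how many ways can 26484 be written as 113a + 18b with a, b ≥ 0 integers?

gcd(113, 18) = 1  (113 = 6×18 + 5, 18 = 3×5 + 3, 5 = 1×3 + 2, 3 = 1×2 + 1, 2 = 2×1).
Back-substituting, 113×(-7) + 18×(44) = 1.
Scale by 26484: one solution is (-185388, 1165296). Reduce a mod 18: (12, 1396).
General: a = 12 + 18t, b = 1396 - 113t.
a ≥ 0 ⇒ t ≥ 0; b ≥ 0 ⇒ t ≤ 12. So t ∈ [0, 12]: 13 solutions.

13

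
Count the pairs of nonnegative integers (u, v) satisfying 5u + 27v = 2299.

17

gcd(27, 5):
  27 = 5*5 + 2
  5 = 2*2 + 1
  2 = 2*1
so gcd(27, 5) = 1.
Back-substitute for Bézout coefficients:
  1 = 5 - 2*2
  ... = 5*(11) + 27*(-2)
Scale by 2299: one solution is (25289, -4598). Reduce u mod 27: (17, 82).
General: u = 17 + 27t, v = 82 - 5t.
u ≥ 0 ⇒ t ≥ 0; v ≥ 0 ⇒ t ≤ 16. So t ∈ [0, 16]: 17 solutions.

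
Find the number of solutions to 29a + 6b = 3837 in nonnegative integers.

22

gcd(29, 6) = 1.
By Bézout, 29*(-1) + 6*(5) = 1.
One solution: (3, 625).
General: a = 3 + 6t, b = 625 - 29t.
a ≥ 0 ⇒ t ≥ 0; b ≥ 0 ⇒ t ≤ 21. So t ∈ [0, 21]: 22 solutions.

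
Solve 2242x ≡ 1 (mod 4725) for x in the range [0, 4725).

gcd(4725, 2242) = 1  (4725 = 2*2242 + 241, 2242 = 9*241 + 73, 241 = 3*73 + 22, 73 = 3*22 + 7, 22 = 3*7 + 1, 7 = 7*1).
Back-substituting, 2242*(-647) + 4725*(307) = 1.
So 2242*-647 ≡ 1 (mod 4725), and -647 mod 4725 = 4078.

4078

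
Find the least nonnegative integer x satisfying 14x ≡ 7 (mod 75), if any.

38

gcd(75, 14) = 1.
1 divides 7, so solutions exist.
By Bézout, 14*(-16) + 75*(3) = 1.
So 14*(-16) ≡ 1 (mod 75); multiply by 7: x ≡ -112 (mod 75).
Smallest nonnegative: x = -112 mod 75 = 38.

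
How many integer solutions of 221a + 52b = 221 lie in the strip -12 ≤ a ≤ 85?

gcd(221, 52):
  221 = 4·52 + 13
  52 = 4·13
so gcd(221, 52) = 13.
Back-substitute for Bézout coefficients:
  13 = 221 - 4·52
  ... = 221·(1) + 52·(-4)
Scale by 17: particular solution (17, -68); reduce a mod 4: (1, 0).
General solution: a = 1 + 4t, b = 0 - 17t for integer t.
-12 ≤ 1 + 4t ≤ 85 gives t ∈ [-3, 21], which is 25 values.

25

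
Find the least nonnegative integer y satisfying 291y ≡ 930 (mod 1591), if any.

gcd(1591, 291):
  1591 = 5*291 + 136
  291 = 2*136 + 19
  136 = 7*19 + 3
  19 = 6*3 + 1
  3 = 3*1
so gcd(1591, 291) = 1.
1 divides 930, so solutions exist.
Back-substitute for Bézout coefficients:
  1 = 19 - 6*3
  ... = 291*(503) + 1591*(-92)
So 291*(503) ≡ 1 (mod 1591); multiply by 930: y ≡ 467790 (mod 1591).
Smallest nonnegative: y = 467790 mod 1591 = 36.

36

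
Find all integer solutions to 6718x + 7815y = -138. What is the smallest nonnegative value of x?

gcd(7815, 6718) = 1.
1 divides -138, so solutions exist.
By Bézout, 6718×(862) + 7815×(-741) = 1.
Scale by -138/1 = -138: (x₀, y₀) = (-118956, 102258).
General solution: x = -118956 + 7815t, y = 102258 - 6718t for integer t.
x ≥ 0: smallest is -118956 mod 7815 = 6084 (at t = 16), with y = -5230.

6084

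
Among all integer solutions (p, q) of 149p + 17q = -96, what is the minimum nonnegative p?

gcd(149, 17) = 1.
1 divides -96, so solutions exist.
By Bézout, 149*(4) + 17*(-35) = 1.
Scale by -96/1 = -96: (p₀, q₀) = (-384, 3360).
General solution: p = -384 + 17t, q = 3360 - 149t for integer t.
p ≥ 0: smallest is -384 mod 17 = 7 (at t = 23), with q = -67.

7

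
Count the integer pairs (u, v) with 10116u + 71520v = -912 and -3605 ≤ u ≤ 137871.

gcd(71520, 10116):
  71520 = 7×10116 + 708
  10116 = 14×708 + 204
  708 = 3×204 + 96
  204 = 2×96 + 12
  96 = 8×12
so gcd(71520, 10116) = 12.
Back-substitute for Bézout coefficients:
  12 = 204 - 2×96
  ... = 10116×(707) + 71520×(-100)
Scale by -76: particular solution (-53732, 7600); reduce u mod 5960: (5868, -830).
General solution: u = 5868 + 5960t, v = -830 - 843t for integer t.
-3605 ≤ 5868 + 5960t ≤ 137871 gives t ∈ [-1, 22], which is 24 values.

24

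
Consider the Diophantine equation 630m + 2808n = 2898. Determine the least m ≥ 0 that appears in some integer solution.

67

gcd(2808, 630) = 18.
18 divides 2898, so solutions exist.
By Bézout, 630·(-49) + 2808·(11) = 18.
Scale by 2898/18 = 161: (m₀, n₀) = (-7889, 1771).
General solution: m = -7889 + 156t, n = 1771 - 35t for integer t.
m ≥ 0: smallest is -7889 mod 156 = 67 (at t = 51), with n = -14.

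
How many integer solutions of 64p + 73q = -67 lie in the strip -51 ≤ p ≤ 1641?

gcd(73, 64) = 1  (73 = 1·64 + 9, 64 = 7·9 + 1, 9 = 9·1).
Back-substituting, 64·(8) + 73·(-7) = 1.
Scale by -67: particular solution (-536, 469); reduce p mod 73: (48, -43).
General solution: p = 48 + 73t, q = -43 - 64t for integer t.
-51 ≤ 48 + 73t ≤ 1641 gives t ∈ [-1, 21], which is 23 values.

23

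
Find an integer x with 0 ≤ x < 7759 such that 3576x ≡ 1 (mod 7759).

7171

gcd(7759, 3576) = 1  (7759 = 2×3576 + 607, 3576 = 5×607 + 541, 607 = 1×541 + 66, 541 = 8×66 + 13, 66 = 5×13 + 1, 13 = 13×1).
Back-substituting, 3576×(-588) + 7759×(271) = 1.
So 3576×-588 ≡ 1 (mod 7759), and -588 mod 7759 = 7171.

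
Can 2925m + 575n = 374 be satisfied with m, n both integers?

gcd(2925, 575) = 25.
25 does not divide 374 (remainder 24), so no integer solutions.

no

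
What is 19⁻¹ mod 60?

gcd(60, 19):
  60 = 3·19 + 3
  19 = 6·3 + 1
  3 = 3·1
so gcd(60, 19) = 1.
Back-substitute for Bézout coefficients:
  1 = 19 - 6·3
  ... = 19·(19) + 60·(-6)
So 19·19 ≡ 1 (mod 60), and 19 mod 60 = 19.

19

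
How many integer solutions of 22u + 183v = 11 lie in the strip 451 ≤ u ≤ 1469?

6

gcd(183, 22) = 1.
By Bézout, 22×(25) + 183×(-3) = 1.
Particular solution: (92, -11).
General solution: u = 92 + 183t, v = -11 - 22t for integer t.
451 ≤ 92 + 183t ≤ 1469 gives t ∈ [2, 7], which is 6 values.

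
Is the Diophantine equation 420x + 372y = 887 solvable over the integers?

no

gcd(420, 372) = 12.
12 does not divide 887 (remainder 11), so no integer solutions.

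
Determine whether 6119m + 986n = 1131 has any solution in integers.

yes

gcd(6119, 986) = 29  (6119 = 6*986 + 203, 986 = 4*203 + 174, 203 = 1*174 + 29, 174 = 6*29).
29 divides 1131, so integer solutions exist.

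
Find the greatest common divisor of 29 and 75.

1

gcd(75, 29) = 1  (75 = 2·29 + 17, 29 = 1·17 + 12, 17 = 1·12 + 5, 12 = 2·5 + 2, 5 = 2·2 + 1, 2 = 2·1).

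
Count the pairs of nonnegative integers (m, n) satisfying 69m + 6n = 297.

2

gcd(69, 6) = 3.
By Bézout, 69*(1) + 6*(-11) = 3.
One solution: (1, 38).
General: m = 1 + 2t, n = 38 - 23t.
m ≥ 0 ⇒ t ≥ 0; n ≥ 0 ⇒ t ≤ 1. So t ∈ [0, 1]: 2 solutions.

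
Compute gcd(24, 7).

gcd(24, 7):
  24 = 3×7 + 3
  7 = 2×3 + 1
  3 = 3×1
so gcd(24, 7) = 1.

1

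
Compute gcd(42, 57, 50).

1

gcd(57, 42) = 3  (57 = 1*42 + 15, 42 = 2*15 + 12, 15 = 1*12 + 3, 12 = 4*3).
gcd(3, 50) = 1.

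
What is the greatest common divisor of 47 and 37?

1

gcd(47, 37):
  47 = 1×37 + 10
  37 = 3×10 + 7
  10 = 1×7 + 3
  7 = 2×3 + 1
  3 = 3×1
so gcd(47, 37) = 1.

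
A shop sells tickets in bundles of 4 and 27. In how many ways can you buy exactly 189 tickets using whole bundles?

2

Need nonnegative integers with 4j + 27k = 189.
gcd(4, 27) = 1, and 4·(7) + 27·(-1) = 1.
So (j₀, k₀) = (1323, -189); general j = 1323 + 27t, k = -189 - 4t.
j ≥ 0 ⇒ t ≥ -49; k ≥ 0 ⇒ t ≤ -48. That's 2 values of t.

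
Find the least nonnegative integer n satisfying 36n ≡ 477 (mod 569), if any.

440

gcd(569, 36):
  569 = 15*36 + 29
  36 = 1*29 + 7
  29 = 4*7 + 1
  7 = 7*1
so gcd(569, 36) = 1.
1 divides 477, so solutions exist.
Back-substitute for Bézout coefficients:
  1 = 29 - 4*7
  ... = 36*(-79) + 569*(5)
So 36*(-79) ≡ 1 (mod 569); multiply by 477: n ≡ -37683 (mod 569).
Smallest nonnegative: n = -37683 mod 569 = 440.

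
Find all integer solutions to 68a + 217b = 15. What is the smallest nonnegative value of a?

80

gcd(217, 68):
  217 = 3·68 + 13
  68 = 5·13 + 3
  13 = 4·3 + 1
  3 = 3·1
so gcd(217, 68) = 1.
1 divides 15, so solutions exist.
Back-substitute for Bézout coefficients:
  1 = 13 - 4·3
  ... = 68·(-67) + 217·(21)
Scale by 15/1 = 15: (a₀, b₀) = (-1005, 315).
General solution: a = -1005 + 217t, b = 315 - 68t for integer t.
a ≥ 0: smallest is -1005 mod 217 = 80 (at t = 5), with b = -25.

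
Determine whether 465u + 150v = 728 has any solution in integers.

gcd(465, 150):
  465 = 3*150 + 15
  150 = 10*15
so gcd(465, 150) = 15.
15 does not divide 728 (remainder 8), so no integer solutions.

no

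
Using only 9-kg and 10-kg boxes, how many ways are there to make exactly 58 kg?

1

Need nonnegative integers with 9j + 10k = 58.
gcd(9, 10) = 1, and 9·(-1) + 10·(1) = 1.
So (j₀, k₀) = (-58, 58); general j = -58 + 10t, k = 58 - 9t.
j ≥ 0 ⇒ t ≥ 6; k ≥ 0 ⇒ t ≤ 6. That's 1 value of t.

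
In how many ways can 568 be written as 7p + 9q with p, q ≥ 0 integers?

gcd(9, 7) = 1  (9 = 1×7 + 2, 7 = 3×2 + 1, 2 = 2×1).
Back-substituting, 7×(4) + 9×(-3) = 1.
Scale by 568: one solution is (2272, -1704). Reduce p mod 9: (4, 60).
General: p = 4 + 9t, q = 60 - 7t.
p ≥ 0 ⇒ t ≥ 0; q ≥ 0 ⇒ t ≤ 8. So t ∈ [0, 8]: 9 solutions.

9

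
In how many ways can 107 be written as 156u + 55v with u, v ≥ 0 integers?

gcd(156, 55) = 1  (156 = 2×55 + 46, 55 = 1×46 + 9, 46 = 5×9 + 1, 9 = 9×1).
Back-substituting, 156×(6) + 55×(-17) = 1.
Scale by 107: one solution is (642, -1819). Reduce u mod 55: (37, -103).
General: u = 37 + 55t, v = -103 - 156t.
u ≥ 0 ⇒ t ≥ 0; v ≥ 0 ⇒ t ≤ -1. So t ∈ [0, -1]: 0 solutions.

0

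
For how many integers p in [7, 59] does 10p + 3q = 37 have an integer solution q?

gcd(10, 3):
  10 = 3*3 + 1
  3 = 3*1
so gcd(10, 3) = 1.
Back-substitute for Bézout coefficients:
  1 = 10 - 3*3
  ... = 10*(1) + 3*(-3)
Scale by 37: particular solution (37, -111); reduce p mod 3: (1, 9).
General solution: p = 1 + 3t, q = 9 - 10t for integer t.
7 ≤ 1 + 3t ≤ 59 gives t ∈ [2, 19], which is 18 values.

18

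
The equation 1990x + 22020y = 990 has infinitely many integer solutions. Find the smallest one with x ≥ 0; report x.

gcd(22020, 1990):
  22020 = 11*1990 + 130
  1990 = 15*130 + 40
  130 = 3*40 + 10
  40 = 4*10
so gcd(22020, 1990) = 10.
10 divides 990, so solutions exist.
Back-substitute for Bézout coefficients:
  10 = 130 - 3*40
  ... = 1990*(-509) + 22020*(46)
Scale by 990/10 = 99: (x₀, y₀) = (-50391, 4554).
General solution: x = -50391 + 2202t, y = 4554 - 199t for integer t.
x ≥ 0: smallest is -50391 mod 2202 = 255 (at t = 23), with y = -23.

255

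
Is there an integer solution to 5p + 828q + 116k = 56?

gcd(828, 5) = 1  (828 = 165×5 + 3, 5 = 1×3 + 2, 3 = 1×2 + 1, 2 = 2×1).
gcd(1, 116) = 1.
1 divides 56, so integer solutions exist.

yes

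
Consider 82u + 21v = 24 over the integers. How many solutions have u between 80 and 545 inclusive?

22

gcd(82, 21) = 1.
By Bézout, 82×(10) + 21×(-39) = 1.
Particular solution: (9, -34).
General solution: u = 9 + 21t, v = -34 - 82t for integer t.
80 ≤ 9 + 21t ≤ 545 gives t ∈ [4, 25], which is 22 values.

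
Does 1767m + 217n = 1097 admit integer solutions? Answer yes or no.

no

gcd(1767, 217):
  1767 = 8·217 + 31
  217 = 7·31
so gcd(1767, 217) = 31.
31 does not divide 1097 (remainder 12), so no integer solutions.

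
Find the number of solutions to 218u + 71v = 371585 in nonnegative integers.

24

gcd(218, 71) = 1.
By Bézout, 218·(-14) + 71·(43) = 1.
One solution: (51, 5077).
General: u = 51 + 71t, v = 5077 - 218t.
u ≥ 0 ⇒ t ≥ 0; v ≥ 0 ⇒ t ≤ 23. So t ∈ [0, 23]: 24 solutions.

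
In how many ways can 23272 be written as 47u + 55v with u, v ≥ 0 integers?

gcd(55, 47) = 1  (55 = 1*47 + 8, 47 = 5*8 + 7, 8 = 1*7 + 1, 7 = 7*1).
Back-substituting, 47*(-7) + 55*(6) = 1.
Scale by 23272: one solution is (-162904, 139632). Reduce u mod 55: (6, 418).
General: u = 6 + 55t, v = 418 - 47t.
u ≥ 0 ⇒ t ≥ 0; v ≥ 0 ⇒ t ≤ 8. So t ∈ [0, 8]: 9 solutions.

9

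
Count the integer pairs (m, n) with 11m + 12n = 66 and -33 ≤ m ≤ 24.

gcd(12, 11):
  12 = 1*11 + 1
  11 = 11*1
so gcd(12, 11) = 1.
Back-substitute for Bézout coefficients:
  1 = 12 - 1*11
  ... = 11*(-1) + 12*(1)
Scale by 66: particular solution (-66, 66); reduce m mod 12: (6, 0).
General solution: m = 6 + 12t, n = 0 - 11t for integer t.
-33 ≤ 6 + 12t ≤ 24 gives t ∈ [-3, 1], which is 5 values.

5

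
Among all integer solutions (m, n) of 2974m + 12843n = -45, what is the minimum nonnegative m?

gcd(12843, 2974) = 1.
1 divides -45, so solutions exist.
By Bézout, 2974*(-2414) + 12843*(559) = 1.
Scale by -45/1 = -45: (m₀, n₀) = (108630, -25155).
General solution: m = 108630 + 12843t, n = -25155 - 2974t for integer t.
m ≥ 0: smallest is 108630 mod 12843 = 5886 (at t = -8), with n = -1363.

5886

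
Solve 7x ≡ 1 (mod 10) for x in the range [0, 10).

3

gcd(10, 7) = 1  (10 = 1·7 + 3, 7 = 2·3 + 1, 3 = 3·1).
Back-substituting, 7·(3) + 10·(-2) = 1.
So 7·3 ≡ 1 (mod 10), and 3 mod 10 = 3.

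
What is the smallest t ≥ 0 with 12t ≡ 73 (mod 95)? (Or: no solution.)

gcd(95, 12):
  95 = 7×12 + 11
  12 = 1×11 + 1
  11 = 11×1
so gcd(95, 12) = 1.
1 divides 73, so solutions exist.
Back-substitute for Bézout coefficients:
  1 = 12 - 1×11
  ... = 12×(8) + 95×(-1)
So 12×(8) ≡ 1 (mod 95); multiply by 73: t ≡ 584 (mod 95).
Smallest nonnegative: t = 584 mod 95 = 14.

14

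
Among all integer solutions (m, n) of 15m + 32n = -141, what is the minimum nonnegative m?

gcd(32, 15) = 1  (32 = 2·15 + 2, 15 = 7·2 + 1, 2 = 2·1).
1 divides -141, so solutions exist.
Back-substituting, 15·(15) + 32·(-7) = 1.
Scale by -141/1 = -141: (m₀, n₀) = (-2115, 987).
General solution: m = -2115 + 32t, n = 987 - 15t for integer t.
m ≥ 0: smallest is -2115 mod 32 = 29 (at t = 67), with n = -18.

29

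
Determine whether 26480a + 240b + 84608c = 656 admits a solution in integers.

gcd(26480, 240) = 80.
gcd(80, 84608) = 16.
16 divides 656, so integer solutions exist.

yes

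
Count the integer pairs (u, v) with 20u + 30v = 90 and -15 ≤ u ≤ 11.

9

gcd(30, 20) = 10.
By Bézout, 20·(-1) + 30·(1) = 10.
Particular solution: (0, 3).
General solution: u = 0 + 3t, v = 3 - 2t for integer t.
-15 ≤ 0 + 3t ≤ 11 gives t ∈ [-5, 3], which is 9 values.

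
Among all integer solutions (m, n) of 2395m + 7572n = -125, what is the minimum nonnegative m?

901

gcd(7572, 2395) = 1  (7572 = 3×2395 + 387, 2395 = 6×387 + 73, 387 = 5×73 + 22, 73 = 3×22 + 7, 22 = 3×7 + 1, 7 = 7×1).
1 divides -125, so solutions exist.
Back-substituting, 2395×(-1037) + 7572×(328) = 1.
Scale by -125/1 = -125: (m₀, n₀) = (129625, -41000).
General solution: m = 129625 + 7572t, n = -41000 - 2395t for integer t.
m ≥ 0: smallest is 129625 mod 7572 = 901 (at t = -17), with n = -285.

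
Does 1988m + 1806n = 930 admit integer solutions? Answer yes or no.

gcd(1988, 1806) = 14  (1988 = 1·1806 + 182, 1806 = 9·182 + 168, 182 = 1·168 + 14, 168 = 12·14).
14 does not divide 930 (remainder 6), so no integer solutions.

no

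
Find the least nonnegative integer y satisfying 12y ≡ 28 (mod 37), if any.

27

gcd(37, 12):
  37 = 3*12 + 1
  12 = 12*1
so gcd(37, 12) = 1.
1 divides 28, so solutions exist.
Back-substitute for Bézout coefficients:
  1 = 37 - 3*12
  ... = 12*(-3) + 37*(1)
So 12*(-3) ≡ 1 (mod 37); multiply by 28: y ≡ -84 (mod 37).
Smallest nonnegative: y = -84 mod 37 = 27.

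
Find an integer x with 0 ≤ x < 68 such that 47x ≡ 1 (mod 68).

55

gcd(68, 47) = 1  (68 = 1·47 + 21, 47 = 2·21 + 5, 21 = 4·5 + 1, 5 = 5·1).
Back-substituting, 47·(-13) + 68·(9) = 1.
So 47·-13 ≡ 1 (mod 68), and -13 mod 68 = 55.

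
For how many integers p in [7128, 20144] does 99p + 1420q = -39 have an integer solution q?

gcd(1420, 99) = 1  (1420 = 14·99 + 34, 99 = 2·34 + 31, 34 = 1·31 + 3, 31 = 10·3 + 1, 3 = 3·1).
Back-substituting, 99·(459) + 1420·(-32) = 1.
Scale by -39: particular solution (-17901, 1248); reduce p mod 1420: (559, -39).
General solution: p = 559 + 1420t, q = -39 - 99t for integer t.
7128 ≤ 559 + 1420t ≤ 20144 gives t ∈ [5, 13], which is 9 values.

9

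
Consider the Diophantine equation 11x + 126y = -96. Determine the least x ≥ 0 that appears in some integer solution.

60

gcd(126, 11) = 1.
1 divides -96, so solutions exist.
By Bézout, 11×(23) + 126×(-2) = 1.
Scale by -96/1 = -96: (x₀, y₀) = (-2208, 192).
General solution: x = -2208 + 126t, y = 192 - 11t for integer t.
x ≥ 0: smallest is -2208 mod 126 = 60 (at t = 18), with y = -6.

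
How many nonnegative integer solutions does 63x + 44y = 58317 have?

21

gcd(63, 44) = 1.
By Bézout, 63·(7) + 44·(-10) = 1.
One solution: (31, 1281).
General: x = 31 + 44t, y = 1281 - 63t.
x ≥ 0 ⇒ t ≥ 0; y ≥ 0 ⇒ t ≤ 20. So t ∈ [0, 20]: 21 solutions.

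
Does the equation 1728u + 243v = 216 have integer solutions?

yes

gcd(1728, 243) = 27.
27 divides 216, so integer solutions exist.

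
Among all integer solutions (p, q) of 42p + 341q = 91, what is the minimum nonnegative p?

gcd(341, 42) = 1.
1 divides 91, so solutions exist.
By Bézout, 42·(-138) + 341·(17) = 1.
Scale by 91/1 = 91: (p₀, q₀) = (-12558, 1547).
General solution: p = -12558 + 341t, q = 1547 - 42t for integer t.
p ≥ 0: smallest is -12558 mod 341 = 59 (at t = 37), with q = -7.

59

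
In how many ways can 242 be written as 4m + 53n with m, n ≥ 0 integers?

gcd(53, 4) = 1.
By Bézout, 4·(-13) + 53·(1) = 1.
One solution: (34, 2).
General: m = 34 + 53t, n = 2 - 4t.
m ≥ 0 ⇒ t ≥ 0; n ≥ 0 ⇒ t ≤ 0. So t ∈ [0, 0]: 1 solution.

1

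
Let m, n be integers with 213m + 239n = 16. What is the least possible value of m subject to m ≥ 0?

gcd(239, 213):
  239 = 1·213 + 26
  213 = 8·26 + 5
  26 = 5·5 + 1
  5 = 5·1
so gcd(239, 213) = 1.
1 divides 16, so solutions exist.
Back-substitute for Bézout coefficients:
  1 = 26 - 5·5
  ... = 213·(-46) + 239·(41)
Scale by 16/1 = 16: (m₀, n₀) = (-736, 656).
General solution: m = -736 + 239t, n = 656 - 213t for integer t.
m ≥ 0: smallest is -736 mod 239 = 220 (at t = 4), with n = -196.

220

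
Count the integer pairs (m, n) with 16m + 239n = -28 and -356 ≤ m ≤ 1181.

6

gcd(239, 16) = 1.
By Bézout, 16·(15) + 239·(-1) = 1.
Particular solution: (58, -4).
General solution: m = 58 + 239t, n = -4 - 16t for integer t.
-356 ≤ 58 + 239t ≤ 1181 gives t ∈ [-1, 4], which is 6 values.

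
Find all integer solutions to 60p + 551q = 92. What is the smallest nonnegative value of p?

gcd(551, 60):
  551 = 9·60 + 11
  60 = 5·11 + 5
  11 = 2·5 + 1
  5 = 5·1
so gcd(551, 60) = 1.
1 divides 92, so solutions exist.
Back-substitute for Bézout coefficients:
  1 = 11 - 2·5
  ... = 60·(-101) + 551·(11)
Scale by 92/1 = 92: (p₀, q₀) = (-9292, 1012).
General solution: p = -9292 + 551t, q = 1012 - 60t for integer t.
p ≥ 0: smallest is -9292 mod 551 = 75 (at t = 17), with q = -8.

75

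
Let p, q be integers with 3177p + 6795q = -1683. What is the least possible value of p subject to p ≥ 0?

701

gcd(6795, 3177) = 9.
9 divides -1683, so solutions exist.
By Bézout, 3177×(77) + 6795×(-36) = 9.
Scale by -1683/9 = -187: (p₀, q₀) = (-14399, 6732).
General solution: p = -14399 + 755t, q = 6732 - 353t for integer t.
p ≥ 0: smallest is -14399 mod 755 = 701 (at t = 20), with q = -328.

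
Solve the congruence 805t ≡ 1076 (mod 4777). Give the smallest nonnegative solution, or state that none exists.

933

gcd(4777, 805) = 1  (4777 = 5·805 + 752, 805 = 1·752 + 53, 752 = 14·53 + 10, 53 = 5·10 + 3, 10 = 3·3 + 1, 3 = 3·1).
1 divides 1076, so solutions exist.
Back-substituting, 805·(-1442) + 4777·(243) = 1.
So 805·(-1442) ≡ 1 (mod 4777); multiply by 1076: t ≡ -1551592 (mod 4777).
Smallest nonnegative: t = -1551592 mod 4777 = 933.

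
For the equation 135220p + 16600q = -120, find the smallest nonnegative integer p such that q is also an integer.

144

gcd(135220, 16600) = 20  (135220 = 8*16600 + 2420, 16600 = 6*2420 + 2080, 2420 = 1*2080 + 340, 2080 = 6*340 + 40, 340 = 8*40 + 20, 40 = 2*20).
20 divides -120, so solutions exist.
Back-substituting, 135220*(391) + 16600*(-3185) = 20.
Scale by -120/20 = -6: (p₀, q₀) = (-2346, 19110).
General solution: p = -2346 + 830t, q = 19110 - 6761t for integer t.
p ≥ 0: smallest is -2346 mod 830 = 144 (at t = 3), with q = -1173.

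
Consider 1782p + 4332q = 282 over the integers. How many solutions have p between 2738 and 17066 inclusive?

gcd(4332, 1782):
  4332 = 2×1782 + 768
  1782 = 2×768 + 246
  768 = 3×246 + 30
  246 = 8×30 + 6
  30 = 5×6
so gcd(4332, 1782) = 6.
Back-substitute for Bézout coefficients:
  6 = 246 - 8×30
  ... = 1782×(141) + 4332×(-58)
Scale by 47: particular solution (6627, -2726); reduce p mod 722: (129, -53).
General solution: p = 129 + 722t, q = -53 - 297t for integer t.
2738 ≤ 129 + 722t ≤ 17066 gives t ∈ [4, 23], which is 20 values.

20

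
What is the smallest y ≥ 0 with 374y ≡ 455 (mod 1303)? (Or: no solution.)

374

gcd(1303, 374) = 1.
1 divides 455, so solutions exist.
By Bézout, 374*(-108) + 1303*(31) = 1.
So 374*(-108) ≡ 1 (mod 1303); multiply by 455: y ≡ -49140 (mod 1303).
Smallest nonnegative: y = -49140 mod 1303 = 374.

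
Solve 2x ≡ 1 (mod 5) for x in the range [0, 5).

3

gcd(5, 2):
  5 = 2*2 + 1
  2 = 2*1
so gcd(5, 2) = 1.
Back-substitute for Bézout coefficients:
  1 = 5 - 2*2
  ... = 2*(-2) + 5*(1)
So 2*-2 ≡ 1 (mod 5), and -2 mod 5 = 3.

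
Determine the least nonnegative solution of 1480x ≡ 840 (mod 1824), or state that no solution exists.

gcd(1824, 1480) = 8  (1824 = 1×1480 + 344, 1480 = 4×344 + 104, 344 = 3×104 + 32, 104 = 3×32 + 8, 32 = 4×8).
8 divides 840, so solutions exist.
Back-substituting, 1480×(53) + 1824×(-43) = 8.
So 1480×(53) ≡ 8 (mod 1824); multiply by 105: x ≡ 5565 (mod 228).
Smallest nonnegative: x = 5565 mod 228 = 93.

93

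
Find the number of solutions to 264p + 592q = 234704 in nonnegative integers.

12

gcd(592, 264):
  592 = 2·264 + 64
  264 = 4·64 + 8
  64 = 8·8
so gcd(592, 264) = 8.
Back-substitute for Bézout coefficients:
  8 = 264 - 4·64
  ... = 264·(9) + 592·(-4)
Scale by 29338: one solution is (264042, -117352). Reduce p mod 74: (10, 392).
General: p = 10 + 74t, q = 392 - 33t.
p ≥ 0 ⇒ t ≥ 0; q ≥ 0 ⇒ t ≤ 11. So t ∈ [0, 11]: 12 solutions.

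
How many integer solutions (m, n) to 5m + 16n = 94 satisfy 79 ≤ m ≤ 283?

gcd(16, 5) = 1.
By Bézout, 5×(-3) + 16×(1) = 1.
Particular solution: (6, 4).
General solution: m = 6 + 16t, n = 4 - 5t for integer t.
79 ≤ 6 + 16t ≤ 283 gives t ∈ [5, 17], which is 13 values.

13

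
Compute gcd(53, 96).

gcd(96, 53) = 1  (96 = 1·53 + 43, 53 = 1·43 + 10, 43 = 4·10 + 3, 10 = 3·3 + 1, 3 = 3·1).

1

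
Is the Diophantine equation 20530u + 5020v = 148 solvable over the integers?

no

gcd(20530, 5020):
  20530 = 4*5020 + 450
  5020 = 11*450 + 70
  450 = 6*70 + 30
  70 = 2*30 + 10
  30 = 3*10
so gcd(20530, 5020) = 10.
10 does not divide 148 (remainder 8), so no integer solutions.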